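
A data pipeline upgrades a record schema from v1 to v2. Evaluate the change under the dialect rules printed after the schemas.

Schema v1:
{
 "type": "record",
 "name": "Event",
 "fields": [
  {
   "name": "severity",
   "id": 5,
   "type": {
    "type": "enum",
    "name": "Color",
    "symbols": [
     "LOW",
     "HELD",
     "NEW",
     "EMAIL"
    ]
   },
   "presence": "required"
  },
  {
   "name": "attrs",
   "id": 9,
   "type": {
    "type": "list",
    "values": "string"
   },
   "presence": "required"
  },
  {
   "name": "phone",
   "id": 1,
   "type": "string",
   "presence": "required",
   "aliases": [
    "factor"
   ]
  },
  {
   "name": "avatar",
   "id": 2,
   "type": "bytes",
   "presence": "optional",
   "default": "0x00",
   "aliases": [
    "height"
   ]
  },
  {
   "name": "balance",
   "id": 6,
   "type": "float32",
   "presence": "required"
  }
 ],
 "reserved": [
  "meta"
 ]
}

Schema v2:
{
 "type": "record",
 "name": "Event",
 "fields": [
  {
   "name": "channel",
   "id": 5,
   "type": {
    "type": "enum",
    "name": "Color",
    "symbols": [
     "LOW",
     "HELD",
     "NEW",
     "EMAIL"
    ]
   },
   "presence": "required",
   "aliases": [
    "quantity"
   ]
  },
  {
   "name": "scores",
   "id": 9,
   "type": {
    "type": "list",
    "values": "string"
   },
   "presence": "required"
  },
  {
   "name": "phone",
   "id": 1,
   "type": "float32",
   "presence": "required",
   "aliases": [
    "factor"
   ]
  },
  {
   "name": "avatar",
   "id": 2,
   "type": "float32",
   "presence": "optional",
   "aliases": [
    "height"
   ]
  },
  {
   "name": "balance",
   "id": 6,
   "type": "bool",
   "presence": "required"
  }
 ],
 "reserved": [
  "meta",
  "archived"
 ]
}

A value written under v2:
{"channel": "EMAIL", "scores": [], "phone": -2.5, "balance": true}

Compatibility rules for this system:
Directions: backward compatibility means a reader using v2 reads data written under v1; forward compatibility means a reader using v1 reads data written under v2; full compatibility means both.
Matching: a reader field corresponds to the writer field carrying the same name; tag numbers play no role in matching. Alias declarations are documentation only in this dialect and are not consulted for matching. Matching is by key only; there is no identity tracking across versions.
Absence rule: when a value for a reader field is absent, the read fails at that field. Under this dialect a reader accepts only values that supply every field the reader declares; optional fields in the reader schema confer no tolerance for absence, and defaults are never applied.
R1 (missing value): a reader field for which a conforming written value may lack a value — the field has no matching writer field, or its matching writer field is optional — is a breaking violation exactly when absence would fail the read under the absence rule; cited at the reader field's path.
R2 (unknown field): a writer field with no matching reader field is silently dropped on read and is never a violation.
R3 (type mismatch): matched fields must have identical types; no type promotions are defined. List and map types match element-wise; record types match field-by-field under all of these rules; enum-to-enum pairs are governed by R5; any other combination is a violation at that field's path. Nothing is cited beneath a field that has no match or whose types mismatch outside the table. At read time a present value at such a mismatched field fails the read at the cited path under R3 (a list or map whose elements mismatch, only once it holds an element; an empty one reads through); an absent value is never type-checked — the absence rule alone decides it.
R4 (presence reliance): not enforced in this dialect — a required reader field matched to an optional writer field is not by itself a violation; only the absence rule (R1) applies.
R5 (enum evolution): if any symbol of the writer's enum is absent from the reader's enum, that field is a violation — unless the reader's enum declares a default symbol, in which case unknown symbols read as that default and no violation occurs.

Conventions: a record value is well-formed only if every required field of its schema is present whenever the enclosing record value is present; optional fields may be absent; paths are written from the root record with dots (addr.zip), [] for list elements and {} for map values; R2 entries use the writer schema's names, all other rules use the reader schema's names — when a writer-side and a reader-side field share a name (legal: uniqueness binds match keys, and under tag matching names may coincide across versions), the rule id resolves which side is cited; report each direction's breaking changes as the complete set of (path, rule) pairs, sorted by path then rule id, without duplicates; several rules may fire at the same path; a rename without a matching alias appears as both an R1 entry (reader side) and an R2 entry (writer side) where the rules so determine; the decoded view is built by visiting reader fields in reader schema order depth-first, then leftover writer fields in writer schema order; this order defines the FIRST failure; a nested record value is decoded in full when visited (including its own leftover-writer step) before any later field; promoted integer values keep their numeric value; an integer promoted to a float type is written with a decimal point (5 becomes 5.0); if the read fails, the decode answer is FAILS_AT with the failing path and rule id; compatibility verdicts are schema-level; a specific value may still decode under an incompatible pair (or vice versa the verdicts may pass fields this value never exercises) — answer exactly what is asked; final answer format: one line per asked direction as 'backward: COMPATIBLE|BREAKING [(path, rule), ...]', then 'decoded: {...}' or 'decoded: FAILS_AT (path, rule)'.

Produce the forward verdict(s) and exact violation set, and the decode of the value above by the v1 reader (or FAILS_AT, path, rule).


forward: BREAKING [(attrs, R1), (avatar, R1), (avatar, R3), (balance, R3), (phone, R3), (severity, R1)]; decoded: FAILS_AT (severity, R1)

in Event below, arrows point writer -> reader
forward on Event — v1 reading data written by v2:
  severity has no writer counterpart
  attrs has no writer counterpart
  float32 -> string, writer required: phone aligns to phone
  float32 -> bytes, writer optional: avatar aligns to avatar
  bool -> float32, writer required: balance aligns to balance
  writer channel: unknown to reader
  writer scores: unknown to reader
  rule R1 violated at attrs
  rule R1 violated at avatar
  rule R3 violated at avatar
  rule R3 violated at balance
  rule R3 violated at phone
  rule R1 violated at severity
  forward on Event therefore BREAKING (6)
decoding the Event value with the v1 reader:
  read fails at severity under R1 (no fill)
  => FAILS_AT (severity, R1)


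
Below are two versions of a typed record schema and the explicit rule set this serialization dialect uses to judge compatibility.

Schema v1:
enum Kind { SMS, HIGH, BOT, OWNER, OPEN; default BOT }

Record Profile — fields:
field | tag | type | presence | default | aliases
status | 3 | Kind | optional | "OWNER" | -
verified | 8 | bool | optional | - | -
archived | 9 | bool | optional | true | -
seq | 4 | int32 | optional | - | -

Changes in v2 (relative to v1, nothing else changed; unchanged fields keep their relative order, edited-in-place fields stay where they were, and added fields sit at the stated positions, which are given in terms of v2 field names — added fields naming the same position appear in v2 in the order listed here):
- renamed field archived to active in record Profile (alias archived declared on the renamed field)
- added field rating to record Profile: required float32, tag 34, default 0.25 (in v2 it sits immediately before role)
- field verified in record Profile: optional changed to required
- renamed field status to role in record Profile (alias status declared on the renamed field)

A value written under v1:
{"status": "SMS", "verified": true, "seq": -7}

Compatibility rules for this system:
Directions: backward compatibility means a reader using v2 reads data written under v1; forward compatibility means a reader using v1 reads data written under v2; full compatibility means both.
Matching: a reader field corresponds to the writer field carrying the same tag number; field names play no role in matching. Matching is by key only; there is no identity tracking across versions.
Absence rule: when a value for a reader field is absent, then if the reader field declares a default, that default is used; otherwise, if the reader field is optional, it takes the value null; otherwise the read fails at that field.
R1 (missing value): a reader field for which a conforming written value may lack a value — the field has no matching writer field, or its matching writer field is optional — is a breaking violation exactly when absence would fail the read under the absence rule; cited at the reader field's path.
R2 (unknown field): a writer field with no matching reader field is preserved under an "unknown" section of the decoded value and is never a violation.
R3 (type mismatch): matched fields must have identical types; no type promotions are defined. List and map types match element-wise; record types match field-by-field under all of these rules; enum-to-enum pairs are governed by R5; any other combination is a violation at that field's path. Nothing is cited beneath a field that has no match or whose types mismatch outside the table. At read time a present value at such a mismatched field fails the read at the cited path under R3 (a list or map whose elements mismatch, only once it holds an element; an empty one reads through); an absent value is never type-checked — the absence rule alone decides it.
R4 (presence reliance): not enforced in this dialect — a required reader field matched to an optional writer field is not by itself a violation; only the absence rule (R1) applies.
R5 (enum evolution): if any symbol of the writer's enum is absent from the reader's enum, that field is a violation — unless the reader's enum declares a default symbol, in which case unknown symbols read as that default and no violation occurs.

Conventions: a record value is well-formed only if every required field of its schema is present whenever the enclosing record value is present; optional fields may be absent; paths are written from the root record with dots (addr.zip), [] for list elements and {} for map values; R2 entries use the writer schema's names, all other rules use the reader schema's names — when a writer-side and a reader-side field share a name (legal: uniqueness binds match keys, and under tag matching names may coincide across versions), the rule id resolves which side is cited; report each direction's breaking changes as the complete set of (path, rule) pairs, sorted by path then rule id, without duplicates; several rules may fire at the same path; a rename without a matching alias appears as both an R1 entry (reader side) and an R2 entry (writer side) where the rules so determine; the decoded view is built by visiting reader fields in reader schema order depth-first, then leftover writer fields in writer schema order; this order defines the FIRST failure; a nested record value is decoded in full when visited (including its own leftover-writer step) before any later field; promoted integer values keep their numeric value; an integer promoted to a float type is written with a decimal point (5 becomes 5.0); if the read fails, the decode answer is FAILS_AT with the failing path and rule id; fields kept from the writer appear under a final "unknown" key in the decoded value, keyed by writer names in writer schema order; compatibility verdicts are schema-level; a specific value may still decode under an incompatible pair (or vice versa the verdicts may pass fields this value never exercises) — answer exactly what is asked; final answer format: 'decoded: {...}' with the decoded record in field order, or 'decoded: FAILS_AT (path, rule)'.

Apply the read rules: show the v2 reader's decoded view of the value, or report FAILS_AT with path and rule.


decoded: {"rating": 0.25, "role": "SMS", "verified": true, "active": true, "seq": -7}

arrows below run writer -> reader for Profile
decode walk for Profile under reader schema v2:
  rating := 0.25 (absent -> default)
  role := "SMS" (from writer status)
  verified := true
  active := true (absent -> default)
  seq := -7
  => decoded: {"rating": 0.25, "role": "SMS", "verified": true, "active": true, "seq": -7}
remaining Profile differences; none change what is asked:
  field verified in record Profile: optional changed to required -> affects the rule determinations only; this particular Profile value decodes identically


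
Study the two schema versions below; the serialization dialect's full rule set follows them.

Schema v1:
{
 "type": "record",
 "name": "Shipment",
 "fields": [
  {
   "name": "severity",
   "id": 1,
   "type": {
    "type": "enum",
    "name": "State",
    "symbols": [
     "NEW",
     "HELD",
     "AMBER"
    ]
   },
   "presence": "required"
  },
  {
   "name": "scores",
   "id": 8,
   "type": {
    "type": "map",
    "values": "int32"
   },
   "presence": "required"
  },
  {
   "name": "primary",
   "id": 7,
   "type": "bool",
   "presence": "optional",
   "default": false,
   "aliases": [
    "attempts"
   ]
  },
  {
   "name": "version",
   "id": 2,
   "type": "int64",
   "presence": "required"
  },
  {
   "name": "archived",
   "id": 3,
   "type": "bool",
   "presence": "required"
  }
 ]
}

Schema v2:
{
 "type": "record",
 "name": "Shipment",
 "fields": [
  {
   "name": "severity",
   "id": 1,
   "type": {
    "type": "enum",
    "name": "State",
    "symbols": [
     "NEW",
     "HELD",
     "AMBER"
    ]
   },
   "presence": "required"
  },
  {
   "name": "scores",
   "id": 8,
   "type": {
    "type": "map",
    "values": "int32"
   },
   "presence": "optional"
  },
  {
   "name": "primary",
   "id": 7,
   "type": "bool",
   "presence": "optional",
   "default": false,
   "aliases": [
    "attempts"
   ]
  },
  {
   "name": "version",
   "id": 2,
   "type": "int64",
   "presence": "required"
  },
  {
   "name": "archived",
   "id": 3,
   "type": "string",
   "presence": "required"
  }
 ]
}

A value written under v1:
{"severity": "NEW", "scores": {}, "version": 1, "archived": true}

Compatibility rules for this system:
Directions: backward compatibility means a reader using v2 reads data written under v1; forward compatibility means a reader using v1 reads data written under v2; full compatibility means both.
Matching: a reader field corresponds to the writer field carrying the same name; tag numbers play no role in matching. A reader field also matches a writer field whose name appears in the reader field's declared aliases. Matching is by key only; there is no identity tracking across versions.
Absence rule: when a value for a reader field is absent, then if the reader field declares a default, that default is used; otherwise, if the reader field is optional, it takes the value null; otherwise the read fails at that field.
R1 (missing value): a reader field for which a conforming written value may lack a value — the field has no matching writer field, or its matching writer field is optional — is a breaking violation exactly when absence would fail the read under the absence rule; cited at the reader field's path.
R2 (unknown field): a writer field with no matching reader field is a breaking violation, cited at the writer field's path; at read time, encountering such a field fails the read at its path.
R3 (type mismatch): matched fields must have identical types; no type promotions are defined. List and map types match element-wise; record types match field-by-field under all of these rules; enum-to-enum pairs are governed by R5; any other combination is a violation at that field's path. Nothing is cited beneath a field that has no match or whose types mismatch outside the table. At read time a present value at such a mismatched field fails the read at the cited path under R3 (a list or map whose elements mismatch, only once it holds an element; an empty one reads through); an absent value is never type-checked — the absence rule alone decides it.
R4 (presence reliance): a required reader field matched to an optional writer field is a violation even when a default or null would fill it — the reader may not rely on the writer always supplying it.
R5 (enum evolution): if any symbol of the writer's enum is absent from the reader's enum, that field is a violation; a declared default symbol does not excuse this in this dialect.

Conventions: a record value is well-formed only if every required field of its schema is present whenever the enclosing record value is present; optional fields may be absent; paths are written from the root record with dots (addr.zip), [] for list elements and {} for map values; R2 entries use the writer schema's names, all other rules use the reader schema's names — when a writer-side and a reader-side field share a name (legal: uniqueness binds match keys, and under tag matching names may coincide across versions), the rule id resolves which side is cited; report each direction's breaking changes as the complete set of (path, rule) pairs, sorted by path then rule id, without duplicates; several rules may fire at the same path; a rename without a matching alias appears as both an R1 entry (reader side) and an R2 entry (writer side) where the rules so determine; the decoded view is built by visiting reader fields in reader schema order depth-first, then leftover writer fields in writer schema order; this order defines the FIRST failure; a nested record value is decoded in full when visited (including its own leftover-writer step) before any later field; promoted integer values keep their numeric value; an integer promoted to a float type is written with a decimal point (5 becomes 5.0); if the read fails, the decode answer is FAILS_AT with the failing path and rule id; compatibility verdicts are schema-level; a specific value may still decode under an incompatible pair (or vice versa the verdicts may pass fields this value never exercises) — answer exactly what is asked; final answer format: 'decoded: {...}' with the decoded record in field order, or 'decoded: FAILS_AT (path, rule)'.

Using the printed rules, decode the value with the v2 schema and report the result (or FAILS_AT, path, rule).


the writer's type comes first in each Shipment pair
migrating the Shipment value to v2:
  severity := "NEW"
  scores := {}
  primary := false (no value, default fills)
  version := 1
  read fails at archived under R3
  => FAILS_AT (archived, R3)
the other Shipment changes do not affect what is asked:
  field scores in record Shipment: required changed to optional -> matters for Shipment compatibility verdicts, not for this value's decode

decoded: FAILS_AT (archived, R3)


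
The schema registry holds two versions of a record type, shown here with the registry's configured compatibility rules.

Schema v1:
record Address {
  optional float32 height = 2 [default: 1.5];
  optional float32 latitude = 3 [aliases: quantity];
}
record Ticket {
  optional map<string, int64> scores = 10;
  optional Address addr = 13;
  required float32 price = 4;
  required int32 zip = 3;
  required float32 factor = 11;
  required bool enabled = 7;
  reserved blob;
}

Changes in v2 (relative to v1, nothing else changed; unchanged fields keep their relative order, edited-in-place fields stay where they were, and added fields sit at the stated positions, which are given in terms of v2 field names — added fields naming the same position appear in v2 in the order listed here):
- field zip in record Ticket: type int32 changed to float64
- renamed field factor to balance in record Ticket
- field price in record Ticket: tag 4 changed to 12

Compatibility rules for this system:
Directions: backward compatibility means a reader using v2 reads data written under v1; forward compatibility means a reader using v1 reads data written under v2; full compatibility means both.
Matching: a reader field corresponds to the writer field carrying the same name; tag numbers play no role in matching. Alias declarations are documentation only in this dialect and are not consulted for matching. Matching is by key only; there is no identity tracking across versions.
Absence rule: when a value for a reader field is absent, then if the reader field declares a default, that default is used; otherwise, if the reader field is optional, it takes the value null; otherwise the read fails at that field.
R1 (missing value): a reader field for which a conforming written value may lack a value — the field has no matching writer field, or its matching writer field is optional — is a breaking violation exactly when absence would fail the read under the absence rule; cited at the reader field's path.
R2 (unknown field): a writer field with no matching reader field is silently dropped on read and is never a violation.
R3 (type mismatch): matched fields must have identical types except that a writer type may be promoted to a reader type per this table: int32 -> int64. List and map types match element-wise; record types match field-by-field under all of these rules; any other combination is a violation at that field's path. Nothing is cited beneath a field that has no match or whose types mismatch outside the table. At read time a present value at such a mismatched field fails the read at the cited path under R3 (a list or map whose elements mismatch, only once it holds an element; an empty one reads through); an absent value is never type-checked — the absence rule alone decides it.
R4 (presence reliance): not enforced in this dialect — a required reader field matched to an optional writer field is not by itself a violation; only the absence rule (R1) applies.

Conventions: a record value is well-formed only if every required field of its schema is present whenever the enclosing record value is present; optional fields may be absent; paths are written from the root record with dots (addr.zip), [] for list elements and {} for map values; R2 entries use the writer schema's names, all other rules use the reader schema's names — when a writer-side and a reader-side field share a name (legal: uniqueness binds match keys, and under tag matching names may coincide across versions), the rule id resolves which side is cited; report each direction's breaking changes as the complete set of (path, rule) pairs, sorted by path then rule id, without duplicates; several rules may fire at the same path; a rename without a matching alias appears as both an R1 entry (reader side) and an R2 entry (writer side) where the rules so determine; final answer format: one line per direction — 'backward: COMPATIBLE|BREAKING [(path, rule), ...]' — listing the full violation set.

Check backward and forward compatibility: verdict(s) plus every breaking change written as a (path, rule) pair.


backward: BREAKING [(balance, R1), (zip, R3)]; forward: BREAKING [(factor, R1), (zip, R3)]

the writer's type comes first in each Ticket pair
backward for Ticket (reader v2, writer v1):
  scores: paired with writer scores (map<string, int64> -> map<string, int64>; writer optional)
  addr: paired with writer addr (Address -> Address; writer optional)
  price: paired with writer price (float32 -> float32; writer required)
  zip: paired with writer zip (int32 -> float64; writer required)
  balance: no writer match
  enabled: paired with writer enabled (bool -> bool; writer required)
  writer factor: unknown to reader
  addr.height: paired with writer addr.height (float32 -> float32; writer optional)
  addr.latitude: paired with writer addr.latitude (float32 -> float32; writer optional)
  rule R1 violated at balance
  rule R3 violated at zip
  => backward verdict for Ticket: BREAKING, 2 violation(s)
forward for Ticket (reader v1, writer v2):
  scores: paired with writer scores (map<string, int64> -> map<string, int64>; writer optional)
  addr: paired with writer addr (Address -> Address; writer optional)
  price: paired with writer price (float32 -> float32; writer required)
  zip: paired with writer zip (float64 -> int32; writer required)
  factor: no writer match
  enabled: paired with writer enabled (bool -> bool; writer required)
  writer balance: unknown to reader
  addr.height: paired with writer addr.height (float32 -> float32; writer optional)
  addr.latitude: paired with writer addr.latitude (float32 -> float32; writer optional)
  rule R1 violated at factor
  rule R3 violated at zip
  => forward verdict for Ticket: BREAKING, 2 violation(s)


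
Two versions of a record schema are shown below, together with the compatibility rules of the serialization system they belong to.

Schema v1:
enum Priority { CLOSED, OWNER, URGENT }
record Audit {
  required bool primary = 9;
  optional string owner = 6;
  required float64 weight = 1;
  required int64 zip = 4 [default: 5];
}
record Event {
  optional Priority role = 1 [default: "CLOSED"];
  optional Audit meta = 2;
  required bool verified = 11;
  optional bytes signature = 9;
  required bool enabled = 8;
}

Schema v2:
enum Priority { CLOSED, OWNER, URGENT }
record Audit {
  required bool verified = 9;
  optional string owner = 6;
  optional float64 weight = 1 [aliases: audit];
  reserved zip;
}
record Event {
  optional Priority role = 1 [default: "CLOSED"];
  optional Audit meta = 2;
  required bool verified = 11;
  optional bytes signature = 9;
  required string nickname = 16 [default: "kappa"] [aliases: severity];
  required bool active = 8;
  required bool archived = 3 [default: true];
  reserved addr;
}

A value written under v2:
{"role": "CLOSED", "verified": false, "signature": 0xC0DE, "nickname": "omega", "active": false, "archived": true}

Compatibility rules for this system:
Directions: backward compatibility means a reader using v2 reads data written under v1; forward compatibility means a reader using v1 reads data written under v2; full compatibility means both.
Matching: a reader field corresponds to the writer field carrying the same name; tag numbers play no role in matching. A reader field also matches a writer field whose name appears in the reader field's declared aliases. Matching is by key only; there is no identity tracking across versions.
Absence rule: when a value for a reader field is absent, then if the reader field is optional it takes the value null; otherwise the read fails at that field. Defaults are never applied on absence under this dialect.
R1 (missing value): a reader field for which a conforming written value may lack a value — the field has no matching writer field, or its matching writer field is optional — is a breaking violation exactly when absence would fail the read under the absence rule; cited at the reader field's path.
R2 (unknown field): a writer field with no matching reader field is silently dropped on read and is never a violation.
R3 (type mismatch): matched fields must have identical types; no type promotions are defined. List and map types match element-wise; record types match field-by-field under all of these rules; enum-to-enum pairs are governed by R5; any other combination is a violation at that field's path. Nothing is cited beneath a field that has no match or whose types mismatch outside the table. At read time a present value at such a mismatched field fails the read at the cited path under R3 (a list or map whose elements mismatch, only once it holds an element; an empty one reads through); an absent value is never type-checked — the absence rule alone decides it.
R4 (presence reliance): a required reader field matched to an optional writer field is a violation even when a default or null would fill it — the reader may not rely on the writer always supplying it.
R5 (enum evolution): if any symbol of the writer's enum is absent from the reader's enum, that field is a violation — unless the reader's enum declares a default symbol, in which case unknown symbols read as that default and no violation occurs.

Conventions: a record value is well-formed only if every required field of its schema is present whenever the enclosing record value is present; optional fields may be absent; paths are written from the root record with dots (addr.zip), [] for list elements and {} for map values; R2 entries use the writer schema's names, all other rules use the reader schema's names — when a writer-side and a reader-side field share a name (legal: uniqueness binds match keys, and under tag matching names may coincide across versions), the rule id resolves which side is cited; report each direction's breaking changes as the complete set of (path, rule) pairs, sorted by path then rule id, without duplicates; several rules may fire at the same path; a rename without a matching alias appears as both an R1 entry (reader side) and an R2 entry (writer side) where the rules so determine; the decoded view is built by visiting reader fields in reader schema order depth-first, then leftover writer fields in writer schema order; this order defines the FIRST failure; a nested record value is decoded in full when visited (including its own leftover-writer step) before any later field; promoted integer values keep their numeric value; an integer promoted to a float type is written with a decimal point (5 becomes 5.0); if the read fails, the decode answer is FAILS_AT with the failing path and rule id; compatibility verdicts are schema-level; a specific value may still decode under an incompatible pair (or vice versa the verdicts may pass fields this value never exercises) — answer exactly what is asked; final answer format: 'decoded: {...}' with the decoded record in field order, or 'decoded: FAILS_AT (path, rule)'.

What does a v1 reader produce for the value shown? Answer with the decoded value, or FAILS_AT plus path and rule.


arrows below run writer -> reader for Event
migrating the Event value to v1:
  role := "CLOSED"
  meta := null (absent, optional -> null)
  verified := false
  signature := 0xC0DE
  read fails at enabled under R1 (no fill)
  => FAILS_AT (enabled, R1)
diffs on Event not affecting the asked answer:
  field weight in record Audit: required changed to optional -> a verdict-level change on Event — the shown value reads the same
  added field archived to record Event: required bool, tag 3, default true (in v2 it sits last) -> a verdict-level change on Event — the shown value reads the same
  added field nickname to record Event: required string, tag 16, default "kappa" (in v2 it sits immediately before active) -> a verdict-level change on Event — the shown value reads the same
  renamed field primary to verified in record Audit -> a verdict-level change on Event — the shown value reads the same
  removed field zip from record Audit (its key "zip" joins the reserved list) -> a verdict-level change on Event — the shown value reads the same

decoded: FAILS_AT (enabled, R1)


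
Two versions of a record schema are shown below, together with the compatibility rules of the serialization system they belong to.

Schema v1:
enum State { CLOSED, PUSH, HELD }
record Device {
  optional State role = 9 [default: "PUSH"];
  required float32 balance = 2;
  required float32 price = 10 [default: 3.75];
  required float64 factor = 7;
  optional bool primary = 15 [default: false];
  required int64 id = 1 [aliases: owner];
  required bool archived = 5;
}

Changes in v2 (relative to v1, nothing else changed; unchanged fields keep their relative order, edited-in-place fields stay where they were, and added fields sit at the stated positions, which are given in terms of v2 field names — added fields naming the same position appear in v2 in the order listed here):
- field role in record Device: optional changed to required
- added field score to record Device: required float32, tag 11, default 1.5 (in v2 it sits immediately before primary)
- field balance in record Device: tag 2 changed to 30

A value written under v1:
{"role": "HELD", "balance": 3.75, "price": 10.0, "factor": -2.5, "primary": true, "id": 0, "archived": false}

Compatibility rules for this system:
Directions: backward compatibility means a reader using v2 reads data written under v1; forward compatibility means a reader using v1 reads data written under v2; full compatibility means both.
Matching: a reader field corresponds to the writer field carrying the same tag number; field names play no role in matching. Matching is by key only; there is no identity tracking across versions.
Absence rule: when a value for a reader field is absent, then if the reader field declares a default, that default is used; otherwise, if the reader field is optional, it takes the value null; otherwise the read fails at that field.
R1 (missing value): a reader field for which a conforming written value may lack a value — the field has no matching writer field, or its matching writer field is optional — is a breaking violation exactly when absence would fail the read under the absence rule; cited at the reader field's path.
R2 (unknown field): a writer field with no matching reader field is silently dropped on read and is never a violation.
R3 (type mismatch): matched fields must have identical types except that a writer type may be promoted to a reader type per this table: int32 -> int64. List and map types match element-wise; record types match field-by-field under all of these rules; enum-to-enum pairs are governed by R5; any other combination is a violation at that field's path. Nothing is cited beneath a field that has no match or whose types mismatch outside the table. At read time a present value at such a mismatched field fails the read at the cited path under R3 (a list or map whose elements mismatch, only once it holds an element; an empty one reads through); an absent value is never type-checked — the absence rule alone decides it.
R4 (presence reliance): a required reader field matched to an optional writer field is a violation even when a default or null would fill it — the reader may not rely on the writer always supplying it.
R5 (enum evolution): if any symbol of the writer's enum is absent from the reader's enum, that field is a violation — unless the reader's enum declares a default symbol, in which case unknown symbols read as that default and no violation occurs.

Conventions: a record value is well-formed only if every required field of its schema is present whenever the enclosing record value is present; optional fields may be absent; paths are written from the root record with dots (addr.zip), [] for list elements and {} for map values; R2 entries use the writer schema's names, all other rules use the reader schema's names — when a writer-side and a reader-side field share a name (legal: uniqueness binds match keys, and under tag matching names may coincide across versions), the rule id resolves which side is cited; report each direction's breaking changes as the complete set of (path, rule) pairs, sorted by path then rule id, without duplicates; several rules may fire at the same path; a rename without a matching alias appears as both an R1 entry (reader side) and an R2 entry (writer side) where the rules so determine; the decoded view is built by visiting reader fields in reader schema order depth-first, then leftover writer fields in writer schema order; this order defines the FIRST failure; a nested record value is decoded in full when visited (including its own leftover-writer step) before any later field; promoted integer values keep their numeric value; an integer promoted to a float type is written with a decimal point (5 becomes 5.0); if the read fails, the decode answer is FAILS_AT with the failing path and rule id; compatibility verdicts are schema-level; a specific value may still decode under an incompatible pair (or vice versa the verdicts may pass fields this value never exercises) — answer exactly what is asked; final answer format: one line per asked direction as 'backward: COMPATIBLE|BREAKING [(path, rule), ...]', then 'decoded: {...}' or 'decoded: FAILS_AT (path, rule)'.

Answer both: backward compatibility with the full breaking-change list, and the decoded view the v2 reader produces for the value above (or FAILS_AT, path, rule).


in Device below, arrows point writer -> reader
backward pass over Device, reader schema v2, writer schema v1:
  State -> State, writer optional: role aligns to role
  no writer field matches reader balance
  float32 -> float32, writer required: price aligns to price
  float64 -> float64, writer required: factor aligns to factor
  no writer field matches reader score
  bool -> bool, writer optional: primary aligns to primary
  int64 -> int64, writer required: id aligns to id
  bool -> bool, writer required: archived aligns to archived
  writer field balance has no reader counterpart
  R1 fires at balance
  R4 fires at role
  => backward: BREAKING (2)
decoding the Device value with the v2 reader:
  role := "HELD"
  read fails at balance under R1 (no fill)
  => FAILS_AT (balance, R1)
the rest of the Device diff is inert for this question:
  added field score to record Device: required float32, tag 11, default 1.5 (in v2 it sits immediately before primary) -> no rule fires on it in Device's dialect; the asked verdict holds

backward: BREAKING [(balance, R1), (role, R4)]; decoded: FAILS_AT (balance, R1)


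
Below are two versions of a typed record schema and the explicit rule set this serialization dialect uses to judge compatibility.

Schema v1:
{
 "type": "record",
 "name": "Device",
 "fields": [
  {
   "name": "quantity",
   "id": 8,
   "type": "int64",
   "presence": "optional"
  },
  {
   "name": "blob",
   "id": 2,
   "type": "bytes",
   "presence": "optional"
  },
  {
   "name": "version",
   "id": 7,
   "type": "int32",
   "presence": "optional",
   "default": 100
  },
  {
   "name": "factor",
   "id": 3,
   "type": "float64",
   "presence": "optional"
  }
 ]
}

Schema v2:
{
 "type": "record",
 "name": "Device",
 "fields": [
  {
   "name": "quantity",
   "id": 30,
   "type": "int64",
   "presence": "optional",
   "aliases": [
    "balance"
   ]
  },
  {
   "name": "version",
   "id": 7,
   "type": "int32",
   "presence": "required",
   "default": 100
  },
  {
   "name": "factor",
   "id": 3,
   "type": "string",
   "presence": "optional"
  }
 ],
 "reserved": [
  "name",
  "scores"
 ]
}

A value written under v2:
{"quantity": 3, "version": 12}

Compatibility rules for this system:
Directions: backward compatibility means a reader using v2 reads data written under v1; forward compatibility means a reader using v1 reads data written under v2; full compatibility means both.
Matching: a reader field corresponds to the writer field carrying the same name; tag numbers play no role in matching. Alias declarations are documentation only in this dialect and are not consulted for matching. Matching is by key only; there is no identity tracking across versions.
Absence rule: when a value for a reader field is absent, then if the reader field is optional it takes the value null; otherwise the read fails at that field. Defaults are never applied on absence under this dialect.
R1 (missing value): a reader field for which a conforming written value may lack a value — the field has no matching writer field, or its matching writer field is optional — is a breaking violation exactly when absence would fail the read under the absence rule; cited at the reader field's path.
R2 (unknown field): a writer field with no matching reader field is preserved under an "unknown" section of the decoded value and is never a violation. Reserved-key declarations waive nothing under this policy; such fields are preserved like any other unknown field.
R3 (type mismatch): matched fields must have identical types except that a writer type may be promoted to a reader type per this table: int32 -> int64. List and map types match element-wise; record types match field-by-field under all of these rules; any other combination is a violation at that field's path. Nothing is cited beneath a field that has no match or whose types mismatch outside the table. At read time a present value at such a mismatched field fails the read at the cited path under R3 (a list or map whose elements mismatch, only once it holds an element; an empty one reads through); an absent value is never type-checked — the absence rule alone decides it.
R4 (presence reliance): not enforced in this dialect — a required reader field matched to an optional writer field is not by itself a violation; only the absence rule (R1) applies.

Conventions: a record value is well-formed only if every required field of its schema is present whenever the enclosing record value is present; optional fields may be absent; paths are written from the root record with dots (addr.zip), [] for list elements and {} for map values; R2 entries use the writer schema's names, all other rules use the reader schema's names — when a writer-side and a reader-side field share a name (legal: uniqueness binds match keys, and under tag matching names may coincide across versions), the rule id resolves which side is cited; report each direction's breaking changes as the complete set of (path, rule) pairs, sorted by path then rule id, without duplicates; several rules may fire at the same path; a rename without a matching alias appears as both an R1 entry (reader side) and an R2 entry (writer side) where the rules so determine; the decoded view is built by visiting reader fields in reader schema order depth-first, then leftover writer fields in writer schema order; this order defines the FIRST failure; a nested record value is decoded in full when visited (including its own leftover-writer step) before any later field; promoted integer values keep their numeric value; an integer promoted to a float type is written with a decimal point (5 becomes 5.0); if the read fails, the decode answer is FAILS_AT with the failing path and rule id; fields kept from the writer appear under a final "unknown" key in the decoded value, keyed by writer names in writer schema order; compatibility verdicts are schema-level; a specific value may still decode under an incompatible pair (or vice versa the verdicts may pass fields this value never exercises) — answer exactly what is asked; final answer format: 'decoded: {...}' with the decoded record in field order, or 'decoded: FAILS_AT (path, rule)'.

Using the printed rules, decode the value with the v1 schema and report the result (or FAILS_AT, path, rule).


decoded: {"quantity": 3, "blob": null, "version": 12, "factor": null}

each type pair in Device: writer, then reader
decode (reader v1):
  quantity := 3
  blob := null (not supplied -> null)
  version := 12
  factor := null (not supplied -> null)
  => decoded: {"quantity": 3, "blob": null, "version": 12, "factor": null}
the rest of the Device diff is inert for this question:
  field quantity in record Device: tag 8 changed to 30 -> inert under this dialect — no rule fires on Device and the result does not move
  field factor in record Device: type float64 changed to string -> changes Device's schema-level verdicts only — the decode of this value is the same
  field version in record Device: optional changed to required -> changes Device's schema-level verdicts only — the decode of this value is the same
  removed field blob from record Device -> inert under this dialect — no rule fires on Device and the result does not move
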